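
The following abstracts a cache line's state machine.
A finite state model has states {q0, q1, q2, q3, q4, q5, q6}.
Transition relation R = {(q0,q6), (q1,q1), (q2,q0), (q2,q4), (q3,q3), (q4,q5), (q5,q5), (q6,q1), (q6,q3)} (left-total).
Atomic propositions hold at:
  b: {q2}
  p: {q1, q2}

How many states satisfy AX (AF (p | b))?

1

Sat(p | b) = {q1, q2}
AF (p | b): least fixpoint, start Z0 = {q1, q2}, add states with every successor in Z. Already a fixed point.
Sat(AF (p | b)) = {q1, q2}
Sat(AX (AF (p | b))) = {s : every successor in {q1, q2}} = {q1}
|Sat(AX (AF (p | b)))| = |{q1}| = 1.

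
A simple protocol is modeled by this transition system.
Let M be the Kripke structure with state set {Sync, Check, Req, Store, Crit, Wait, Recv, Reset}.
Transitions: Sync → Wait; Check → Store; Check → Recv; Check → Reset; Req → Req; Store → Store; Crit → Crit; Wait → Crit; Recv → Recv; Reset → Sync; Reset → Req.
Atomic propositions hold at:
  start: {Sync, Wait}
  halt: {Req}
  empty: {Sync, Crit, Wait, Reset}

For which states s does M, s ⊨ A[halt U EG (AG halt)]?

AG halt: greatest fixpoint, start Z0 = {Req}, keep only states in Sat with every successor in Z. Already a fixed point.
Sat(AG halt) = {Req}
EG (AG halt): greatest fixpoint, start Z0 = {Req}, keep only states in Sat with some successor in Z. Already a fixed point.
Sat(EG (AG halt)) = {Req}
A[halt U EG (AG halt)]: least fixpoint, start Z0 = Sat(EG (AG halt)) = {Req}, add states in Sat(halt) with every successor in Z. Already a fixed point.
Sat(A[halt U EG (AG halt)]) = {Req}

{Req}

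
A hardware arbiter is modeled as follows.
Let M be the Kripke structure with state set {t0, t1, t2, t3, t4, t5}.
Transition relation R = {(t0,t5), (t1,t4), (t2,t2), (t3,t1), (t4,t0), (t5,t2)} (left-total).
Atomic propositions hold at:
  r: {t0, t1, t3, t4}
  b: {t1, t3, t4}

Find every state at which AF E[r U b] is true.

E[r U b]: least fixpoint, start Z0 = Sat(b) = {t1, t3, t4}, add states in Sat(r) with some successor in Z. Already a fixed point.
Sat(E[r U b]) = {t1, t3, t4}
AF E[r U b]: least fixpoint, start Z0 = {t1, t3, t4}, add states with every successor in Z. Already a fixed point.
Sat(AF E[r U b]) = {t1, t3, t4}

{t1, t3, t4}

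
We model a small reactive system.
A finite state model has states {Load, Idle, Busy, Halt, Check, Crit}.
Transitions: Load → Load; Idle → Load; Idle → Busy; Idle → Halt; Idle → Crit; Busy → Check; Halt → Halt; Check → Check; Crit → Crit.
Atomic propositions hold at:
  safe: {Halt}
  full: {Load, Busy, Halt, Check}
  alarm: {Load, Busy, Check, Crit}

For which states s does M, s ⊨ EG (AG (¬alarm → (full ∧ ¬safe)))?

{Load, Busy, Check, Crit}

Sat(¬alarm) = {Idle, Halt}
Sat(¬safe) = {Load, Idle, Busy, Check, Crit}
Sat(full ∧ ¬safe) = {Load, Busy, Check}
Sat(¬alarm → (full ∧ ¬safe)) = {Load, Busy, Check, Crit}
AG (¬alarm → (full ∧ ¬safe)): greatest fixpoint, start Z0 = {Load, Busy, Check, Crit}, keep only states in Sat with every successor in Z. Already a fixed point.
Sat(AG (¬alarm → (full ∧ ¬safe))) = {Load, Busy, Check, Crit}
EG (AG (¬alarm → (full ∧ ¬safe))): greatest fixpoint, start Z0 = {Load, Busy, Check, Crit}, keep only states in Sat with some successor in Z. Already a fixed point.
Sat(EG (AG (¬alarm → (full ∧ ¬safe)))) = {Load, Busy, Check, Crit}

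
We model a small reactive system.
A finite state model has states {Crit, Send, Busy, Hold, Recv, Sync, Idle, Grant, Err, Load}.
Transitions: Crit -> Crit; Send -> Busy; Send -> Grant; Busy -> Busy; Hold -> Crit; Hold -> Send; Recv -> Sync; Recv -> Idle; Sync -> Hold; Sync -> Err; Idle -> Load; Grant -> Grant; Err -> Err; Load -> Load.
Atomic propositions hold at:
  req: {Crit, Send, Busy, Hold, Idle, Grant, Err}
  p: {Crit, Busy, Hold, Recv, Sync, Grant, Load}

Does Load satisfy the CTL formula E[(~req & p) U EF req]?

Sat(~req) = {Recv, Sync, Load}
Sat(~req & p) = {Recv, Sync, Load}
EF req: least fixpoint, start Z0 = {Crit, Send, Busy, Hold, Idle, Grant, Err}, add states with some successor in Z. Z1 = {Crit, Send, Busy, Hold, Recv, Sync, Idle, Grant, Err}; fixed.
Sat(EF req) = {Crit, Send, Busy, Hold, Recv, Sync, Idle, Grant, Err}
E[(~req & p) U EF req]: least fixpoint, start Z0 = Sat(EF req) = {Crit, Send, Busy, Hold, Recv, Sync, Idle, Grant, Err}, add states in Sat(~req & p) with some successor in Z. Already a fixed point.
Sat(E[(~req & p) U EF req]) = {Crit, Send, Busy, Hold, Recv, Sync, Idle, Grant, Err}
Load ∉ Sat(E[(~req & p) U EF req]) = {Crit, Send, Busy, Hold, Recv, Sync, Idle, Grant, Err}, so the formula does not hold at Load.

No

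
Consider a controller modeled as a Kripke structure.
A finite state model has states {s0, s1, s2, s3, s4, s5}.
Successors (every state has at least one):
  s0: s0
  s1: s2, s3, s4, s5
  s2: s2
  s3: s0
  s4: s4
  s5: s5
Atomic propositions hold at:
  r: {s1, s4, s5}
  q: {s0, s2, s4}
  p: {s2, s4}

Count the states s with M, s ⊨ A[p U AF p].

2

AF p: least fixpoint, start Z0 = {s2, s4}, add states with every successor in Z. Already a fixed point.
Sat(AF p) = {s2, s4}
A[p U AF p]: least fixpoint, start Z0 = Sat(AF p) = {s2, s4}, add states in Sat(p) with every successor in Z. Already a fixed point.
Sat(A[p U AF p]) = {s2, s4}
|Sat(A[p U AF p])| = |{s2, s4}| = 2.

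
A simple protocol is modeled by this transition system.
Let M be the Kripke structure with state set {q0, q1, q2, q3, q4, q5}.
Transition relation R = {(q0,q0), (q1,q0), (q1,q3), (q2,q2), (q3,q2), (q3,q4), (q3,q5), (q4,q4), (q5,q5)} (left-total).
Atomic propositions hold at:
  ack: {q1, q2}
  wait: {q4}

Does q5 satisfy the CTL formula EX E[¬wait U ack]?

No

Sat(¬wait) = {q0, q1, q2, q3, q5}
E[¬wait U ack]: least fixpoint, start Z0 = Sat(ack) = {q1, q2}, add states in Sat(¬wait) with some successor in Z. Z1 = {q1, q2, q3}; fixed.
Sat(E[¬wait U ack]) = {q1, q2, q3}
Sat(EX E[¬wait U ack]) = {s : some successor in {q1, q2, q3}} = {q1, q2, q3}
q5 ∉ Sat(EX E[¬wait U ack]) = {q1, q2, q3}, so the formula does not hold at q5.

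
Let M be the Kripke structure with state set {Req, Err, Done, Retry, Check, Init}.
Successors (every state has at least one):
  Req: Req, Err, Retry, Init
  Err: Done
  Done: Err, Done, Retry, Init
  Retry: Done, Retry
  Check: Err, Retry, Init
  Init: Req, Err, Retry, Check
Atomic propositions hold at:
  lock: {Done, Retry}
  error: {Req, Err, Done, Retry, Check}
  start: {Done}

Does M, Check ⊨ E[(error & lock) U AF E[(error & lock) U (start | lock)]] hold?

Sat(error & lock) = {Done, Retry}
Sat(start | lock) = {Done, Retry}
E[(error & lock) U (start | lock)]: least fixpoint, start Z0 = Sat((start | lock)) = {Done, Retry}, add states in Sat(error & lock) with some successor in Z. Already a fixed point.
Sat(E[(error & lock) U (start | lock)]) = {Done, Retry}
AF E[(error & lock) U (start | lock)]: least fixpoint, start Z0 = {Done, Retry}, add states with every successor in Z. Z1 = {Err, Done, Retry}; fixed.
Sat(AF E[(error & lock) U (start | lock)]) = {Err, Done, Retry}
E[(error & lock) U AF E[(error & lock) U (start | lock)]]: least fixpoint, start Z0 = Sat(AF E[(error & lock) U (start | lock)]) = {Err, Done, Retry}, add states in Sat(error & lock) with some successor in Z. Already a fixed point.
Sat(E[(error & lock) U AF E[(error & lock) U (start | lock)]]) = {Err, Done, Retry}
Check ∉ Sat(E[(error & lock) U AF E[(error & lock) U (start | lock)]]) = {Err, Done, Retry}, so the formula does not hold at Check.

No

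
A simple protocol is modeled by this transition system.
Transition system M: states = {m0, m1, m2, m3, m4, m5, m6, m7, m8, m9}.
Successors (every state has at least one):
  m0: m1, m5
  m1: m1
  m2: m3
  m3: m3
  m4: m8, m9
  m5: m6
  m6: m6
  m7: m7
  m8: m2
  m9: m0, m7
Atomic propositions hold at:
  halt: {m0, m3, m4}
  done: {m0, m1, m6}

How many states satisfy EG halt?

1

EG halt: greatest fixpoint, start Z0 = {m0, m3, m4}, keep only states in Sat with some successor in Z. Z1 = {m3}; fixed.
Sat(EG halt) = {m3}
|Sat(EG halt)| = |{m3}| = 1.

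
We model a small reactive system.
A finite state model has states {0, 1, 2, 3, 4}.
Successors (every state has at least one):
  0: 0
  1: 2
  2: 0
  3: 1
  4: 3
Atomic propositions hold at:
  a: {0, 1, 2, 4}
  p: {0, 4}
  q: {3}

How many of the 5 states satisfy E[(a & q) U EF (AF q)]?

2

Sat(a & q) = ∅
AF q: least fixpoint, start Z0 = {3}, add states with every successor in Z. Z1 = {3, 4}; fixed.
Sat(AF q) = {3, 4}
EF (AF q): least fixpoint, start Z0 = {3, 4}, add states with some successor in Z. Already a fixed point.
Sat(EF (AF q)) = {3, 4}
E[(a & q) U EF (AF q)]: least fixpoint, start Z0 = Sat(EF (AF q)) = {3, 4}, add states in Sat(a & q) with some successor in Z. Already a fixed point.
Sat(E[(a & q) U EF (AF q)]) = {3, 4}
|Sat(E[(a & q) U EF (AF q)])| = |{3, 4}| = 2.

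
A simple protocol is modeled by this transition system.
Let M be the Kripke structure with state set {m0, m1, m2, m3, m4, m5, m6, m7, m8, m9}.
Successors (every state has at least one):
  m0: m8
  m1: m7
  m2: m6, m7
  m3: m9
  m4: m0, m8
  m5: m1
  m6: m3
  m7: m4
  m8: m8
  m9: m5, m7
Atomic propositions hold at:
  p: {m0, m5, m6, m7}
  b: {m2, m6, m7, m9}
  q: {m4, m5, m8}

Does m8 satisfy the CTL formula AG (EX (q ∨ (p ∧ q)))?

Sat(p ∧ q) = {m5}
Sat(q ∨ (p ∧ q)) = {m4, m5, m8}
Sat(EX (q ∨ (p ∧ q))) = {s : some successor in {m4, m5, m8}} = {m0, m4, m7, m8, m9}
AG (EX (q ∨ (p ∧ q))): greatest fixpoint, start Z0 = {m0, m4, m7, m8, m9}, keep only states in Sat with every successor in Z. Z1 = {m0, m4, m7, m8}; fixed.
Sat(AG (EX (q ∨ (p ∧ q)))) = {m0, m4, m7, m8}
m8 ∈ Sat(AG (EX (q ∨ (p ∧ q)))) = {m0, m4, m7, m8}, so the formula holds at m8.

Yes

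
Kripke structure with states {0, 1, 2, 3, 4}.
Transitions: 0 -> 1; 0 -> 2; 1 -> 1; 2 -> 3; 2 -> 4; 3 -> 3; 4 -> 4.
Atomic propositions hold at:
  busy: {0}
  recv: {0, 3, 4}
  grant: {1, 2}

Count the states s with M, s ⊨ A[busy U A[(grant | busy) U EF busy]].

1

Sat(grant | busy) = {0, 1, 2}
EF busy: least fixpoint, start Z0 = {0}, add states with some successor in Z. Already a fixed point.
Sat(EF busy) = {0}
A[(grant | busy) U EF busy]: least fixpoint, start Z0 = Sat(EF busy) = {0}, add states in Sat(grant | busy) with every successor in Z. Already a fixed point.
Sat(A[(grant | busy) U EF busy]) = {0}
A[busy U A[(grant | busy) U EF busy]]: least fixpoint, start Z0 = Sat(A[(grant | busy) U EF busy]) = {0}, add states in Sat(busy) with every successor in Z. Already a fixed point.
Sat(A[busy U A[(grant | busy) U EF busy]]) = {0}
|Sat(A[busy U A[(grant | busy) U EF busy]])| = |{0}| = 1.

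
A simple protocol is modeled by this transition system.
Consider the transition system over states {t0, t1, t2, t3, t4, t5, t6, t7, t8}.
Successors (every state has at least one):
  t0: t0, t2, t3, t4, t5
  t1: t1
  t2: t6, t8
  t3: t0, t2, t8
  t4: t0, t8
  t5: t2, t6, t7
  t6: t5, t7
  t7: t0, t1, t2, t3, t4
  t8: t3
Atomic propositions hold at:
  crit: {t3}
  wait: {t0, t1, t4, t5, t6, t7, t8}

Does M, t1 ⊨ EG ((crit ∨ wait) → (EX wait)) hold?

Sat(crit ∨ wait) = {t0, t1, t3, t4, t5, t6, t7, t8}
Sat(EX wait) = {s : some successor in {t0, t1, t4, t5, t6, t7, t8}} = {t0, t1, t2, t3, t4, t5, t6, t7}
Sat((crit ∨ wait) → (EX wait)) = {t0, t1, t2, t3, t4, t5, t6, t7}
EG ((crit ∨ wait) → (EX wait)): greatest fixpoint, start Z0 = {t0, t1, t2, t3, t4, t5, t6, t7}, keep only states in Sat with some successor in Z. Already a fixed point.
Sat(EG ((crit ∨ wait) → (EX wait))) = {t0, t1, t2, t3, t4, t5, t6, t7}
t1 ∈ Sat(EG ((crit ∨ wait) → (EX wait))) = {t0, t1, t2, t3, t4, t5, t6, t7}, so the formula holds at t1.

Yes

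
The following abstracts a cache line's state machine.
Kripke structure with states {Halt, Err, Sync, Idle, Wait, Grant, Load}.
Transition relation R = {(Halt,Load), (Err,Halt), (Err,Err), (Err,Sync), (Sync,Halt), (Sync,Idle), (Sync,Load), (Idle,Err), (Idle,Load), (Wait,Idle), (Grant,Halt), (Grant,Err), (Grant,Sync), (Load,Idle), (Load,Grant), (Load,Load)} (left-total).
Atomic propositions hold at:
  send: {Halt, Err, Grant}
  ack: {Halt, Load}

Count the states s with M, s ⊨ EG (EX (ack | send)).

6

Sat(ack | send) = {Halt, Err, Grant, Load}
Sat(EX (ack | send)) = {s : some successor in {Halt, Err, Grant, Load}} = {Halt, Err, Sync, Idle, Grant, Load}
EG (EX (ack | send)): greatest fixpoint, start Z0 = {Halt, Err, Sync, Idle, Grant, Load}, keep only states in Sat with some successor in Z. Already a fixed point.
Sat(EG (EX (ack | send))) = {Halt, Err, Sync, Idle, Grant, Load}
|Sat(EG (EX (ack | send)))| = |{Halt, Err, Sync, Idle, Grant, Load}| = 6.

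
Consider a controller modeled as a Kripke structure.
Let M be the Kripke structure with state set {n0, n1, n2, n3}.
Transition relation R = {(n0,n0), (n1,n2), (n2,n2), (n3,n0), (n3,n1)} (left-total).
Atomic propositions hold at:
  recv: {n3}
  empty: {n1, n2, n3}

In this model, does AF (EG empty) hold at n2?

EG empty: greatest fixpoint, start Z0 = {n1, n2, n3}, keep only states in Sat with some successor in Z. Already a fixed point.
Sat(EG empty) = {n1, n2, n3}
AF (EG empty): least fixpoint, start Z0 = {n1, n2, n3}, add states with every successor in Z. Already a fixed point.
Sat(AF (EG empty)) = {n1, n2, n3}
n2 ∈ Sat(AF (EG empty)) = {n1, n2, n3}, so the formula holds at n2.

Yes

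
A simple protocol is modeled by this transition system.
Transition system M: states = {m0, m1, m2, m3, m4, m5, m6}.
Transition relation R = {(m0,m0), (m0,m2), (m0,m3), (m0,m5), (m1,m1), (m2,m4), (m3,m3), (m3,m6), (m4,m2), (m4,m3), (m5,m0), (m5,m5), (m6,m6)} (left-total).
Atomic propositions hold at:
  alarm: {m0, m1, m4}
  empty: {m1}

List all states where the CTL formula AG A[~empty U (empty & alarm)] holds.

{m1}

Sat(~empty) = {m0, m2, m3, m4, m5, m6}
Sat(empty & alarm) = {m1}
A[~empty U (empty & alarm)]: least fixpoint, start Z0 = Sat((empty & alarm)) = {m1}, add states in Sat(~empty) with every successor in Z. Already a fixed point.
Sat(A[~empty U (empty & alarm)]) = {m1}
AG A[~empty U (empty & alarm)]: greatest fixpoint, start Z0 = {m1}, keep only states in Sat with every successor in Z. Already a fixed point.
Sat(AG A[~empty U (empty & alarm)]) = {m1}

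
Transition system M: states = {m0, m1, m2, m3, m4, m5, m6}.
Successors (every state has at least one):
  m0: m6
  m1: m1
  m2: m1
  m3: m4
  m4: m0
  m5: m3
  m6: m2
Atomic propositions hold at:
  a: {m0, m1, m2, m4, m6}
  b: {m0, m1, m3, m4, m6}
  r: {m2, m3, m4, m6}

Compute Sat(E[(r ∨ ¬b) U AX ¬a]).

Sat(¬b) = {m2, m5}
Sat(r ∨ ¬b) = {m2, m3, m4, m5, m6}
Sat(¬a) = {m3, m5}
Sat(AX ¬a) = {s : every successor in {m3, m5}} = {m5}
E[(r ∨ ¬b) U AX ¬a]: least fixpoint, start Z0 = Sat(AX ¬a) = {m5}, add states in Sat(r ∨ ¬b) with some successor in Z. Already a fixed point.
Sat(E[(r ∨ ¬b) U AX ¬a]) = {m5}

{m5}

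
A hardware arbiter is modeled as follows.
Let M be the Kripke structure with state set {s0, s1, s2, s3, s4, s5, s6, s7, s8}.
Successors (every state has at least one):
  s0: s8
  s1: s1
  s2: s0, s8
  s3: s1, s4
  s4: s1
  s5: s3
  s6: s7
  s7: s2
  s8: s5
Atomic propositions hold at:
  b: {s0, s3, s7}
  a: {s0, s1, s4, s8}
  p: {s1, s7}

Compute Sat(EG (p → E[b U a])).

{s0, s1, s2, s3, s4, s5, s8}

E[b U a]: least fixpoint, start Z0 = Sat(a) = {s0, s1, s4, s8}, add states in Sat(b) with some successor in Z. Z1 = {s0, s1, s3, s4, s8}; fixed.
Sat(E[b U a]) = {s0, s1, s3, s4, s8}
Sat(p → E[b U a]) = {s0, s1, s2, s3, s4, s5, s6, s8}
EG (p → E[b U a]): greatest fixpoint, start Z0 = {s0, s1, s2, s3, s4, s5, s6, s8}, keep only states in Sat with some successor in Z. Z1 = {s0, s1, s2, s3, s4, s5, s8}; fixed.
Sat(EG (p → E[b U a])) = {s0, s1, s2, s3, s4, s5, s8}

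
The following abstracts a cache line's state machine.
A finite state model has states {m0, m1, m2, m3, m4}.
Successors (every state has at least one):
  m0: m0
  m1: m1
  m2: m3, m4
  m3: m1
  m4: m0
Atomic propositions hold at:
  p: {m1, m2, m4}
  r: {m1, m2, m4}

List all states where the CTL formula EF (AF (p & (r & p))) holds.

Sat(r & p) = {m1, m2, m4}
Sat(p & (r & p)) = {m1, m2, m4}
AF (p & (r & p)): least fixpoint, start Z0 = {m1, m2, m4}, add states with every successor in Z. Z1 = {m1, m2, m3, m4}; fixed.
Sat(AF (p & (r & p))) = {m1, m2, m3, m4}
EF (AF (p & (r & p))): least fixpoint, start Z0 = {m1, m2, m3, m4}, add states with some successor in Z. Already a fixed point.
Sat(EF (AF (p & (r & p)))) = {m1, m2, m3, m4}

{m1, m2, m3, m4}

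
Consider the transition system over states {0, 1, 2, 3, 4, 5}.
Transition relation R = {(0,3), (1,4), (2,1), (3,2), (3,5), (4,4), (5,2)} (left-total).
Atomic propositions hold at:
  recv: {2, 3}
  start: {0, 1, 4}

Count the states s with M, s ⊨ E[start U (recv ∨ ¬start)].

4

Sat(¬start) = {2, 3, 5}
Sat(recv ∨ ¬start) = {2, 3, 5}
E[start U (recv ∨ ¬start)]: least fixpoint, start Z0 = Sat((recv ∨ ¬start)) = {2, 3, 5}, add states in Sat(start) with some successor in Z. Z1 = {0, 2, 3, 5}; fixed.
Sat(E[start U (recv ∨ ¬start)]) = {0, 2, 3, 5}
|Sat(E[start U (recv ∨ ¬start)])| = |{0, 2, 3, 5}| = 4.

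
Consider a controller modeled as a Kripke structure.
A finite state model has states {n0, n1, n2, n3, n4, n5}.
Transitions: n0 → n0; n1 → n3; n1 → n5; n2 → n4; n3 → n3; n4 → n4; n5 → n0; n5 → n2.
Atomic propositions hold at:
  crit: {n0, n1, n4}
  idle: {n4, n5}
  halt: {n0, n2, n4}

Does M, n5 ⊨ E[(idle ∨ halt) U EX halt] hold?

Yes

Sat(idle ∨ halt) = {n0, n2, n4, n5}
Sat(EX halt) = {s : some successor in {n0, n2, n4}} = {n0, n2, n4, n5}
E[(idle ∨ halt) U EX halt]: least fixpoint, start Z0 = Sat(EX halt) = {n0, n2, n4, n5}, add states in Sat(idle ∨ halt) with some successor in Z. Already a fixed point.
Sat(E[(idle ∨ halt) U EX halt]) = {n0, n2, n4, n5}
n5 ∈ Sat(E[(idle ∨ halt) U EX halt]) = {n0, n2, n4, n5}, so the formula holds at n5.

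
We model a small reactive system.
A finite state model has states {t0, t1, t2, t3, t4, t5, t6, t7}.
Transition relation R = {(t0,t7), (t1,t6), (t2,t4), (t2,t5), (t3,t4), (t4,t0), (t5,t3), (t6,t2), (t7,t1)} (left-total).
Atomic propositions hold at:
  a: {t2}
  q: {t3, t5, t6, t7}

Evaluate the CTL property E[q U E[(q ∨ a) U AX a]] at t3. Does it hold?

Sat(q ∨ a) = {t2, t3, t5, t6, t7}
Sat(AX a) = {s : every successor in {t2}} = {t6}
E[(q ∨ a) U AX a]: least fixpoint, start Z0 = Sat(AX a) = {t6}, add states in Sat(q ∨ a) with some successor in Z. Already a fixed point.
Sat(E[(q ∨ a) U AX a]) = {t6}
E[q U E[(q ∨ a) U AX a]]: least fixpoint, start Z0 = Sat(E[(q ∨ a) U AX a]) = {t6}, add states in Sat(q) with some successor in Z. Already a fixed point.
Sat(E[q U E[(q ∨ a) U AX a]]) = {t6}
t3 ∉ Sat(E[q U E[(q ∨ a) U AX a]]) = {t6}, so the formula does not hold at t3.

No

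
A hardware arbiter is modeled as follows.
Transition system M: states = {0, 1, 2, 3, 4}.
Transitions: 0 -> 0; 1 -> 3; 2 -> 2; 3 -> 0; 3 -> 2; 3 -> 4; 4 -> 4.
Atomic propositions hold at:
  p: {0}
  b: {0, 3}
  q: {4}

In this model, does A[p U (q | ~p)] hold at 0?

No

Sat(~p) = {1, 2, 3, 4}
Sat(q | ~p) = {1, 2, 3, 4}
A[p U (q | ~p)]: least fixpoint, start Z0 = Sat((q | ~p)) = {1, 2, 3, 4}, add states in Sat(p) with every successor in Z. Already a fixed point.
Sat(A[p U (q | ~p)]) = {1, 2, 3, 4}
0 ∉ Sat(A[p U (q | ~p)]) = {1, 2, 3, 4}, so the formula does not hold at 0.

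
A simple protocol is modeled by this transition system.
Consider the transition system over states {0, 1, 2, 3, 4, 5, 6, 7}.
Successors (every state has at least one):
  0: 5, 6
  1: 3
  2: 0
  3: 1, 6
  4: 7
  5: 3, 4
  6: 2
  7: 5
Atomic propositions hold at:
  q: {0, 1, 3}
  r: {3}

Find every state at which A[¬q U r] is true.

{3}

Sat(¬q) = {2, 4, 5, 6, 7}
A[¬q U r]: least fixpoint, start Z0 = Sat(r) = {3}, add states in Sat(¬q) with every successor in Z. Already a fixed point.
Sat(A[¬q U r]) = {3}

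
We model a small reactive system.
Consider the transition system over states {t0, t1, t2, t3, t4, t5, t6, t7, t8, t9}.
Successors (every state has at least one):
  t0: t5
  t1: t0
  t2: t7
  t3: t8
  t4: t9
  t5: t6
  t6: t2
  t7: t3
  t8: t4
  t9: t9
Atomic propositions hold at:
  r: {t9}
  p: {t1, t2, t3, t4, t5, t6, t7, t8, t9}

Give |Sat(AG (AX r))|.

2

Sat(AX r) = {s : every successor in {t9}} = {t4, t9}
AG (AX r): greatest fixpoint, start Z0 = {t4, t9}, keep only states in Sat with every successor in Z. Already a fixed point.
Sat(AG (AX r)) = {t4, t9}
|Sat(AG (AX r))| = |{t4, t9}| = 2.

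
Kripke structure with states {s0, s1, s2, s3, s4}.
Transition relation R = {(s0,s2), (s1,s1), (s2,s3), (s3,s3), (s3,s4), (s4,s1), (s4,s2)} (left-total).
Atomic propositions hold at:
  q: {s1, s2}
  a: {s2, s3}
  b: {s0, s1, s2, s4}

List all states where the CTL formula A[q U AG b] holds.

{s1}

AG b: greatest fixpoint, start Z0 = {s0, s1, s2, s4}, keep only states in Sat with every successor in Z. Z1 = {s0, s1, s4}; Z2 = {s1}; fixed.
Sat(AG b) = {s1}
A[q U AG b]: least fixpoint, start Z0 = Sat(AG b) = {s1}, add states in Sat(q) with every successor in Z. Already a fixed point.
Sat(A[q U AG b]) = {s1}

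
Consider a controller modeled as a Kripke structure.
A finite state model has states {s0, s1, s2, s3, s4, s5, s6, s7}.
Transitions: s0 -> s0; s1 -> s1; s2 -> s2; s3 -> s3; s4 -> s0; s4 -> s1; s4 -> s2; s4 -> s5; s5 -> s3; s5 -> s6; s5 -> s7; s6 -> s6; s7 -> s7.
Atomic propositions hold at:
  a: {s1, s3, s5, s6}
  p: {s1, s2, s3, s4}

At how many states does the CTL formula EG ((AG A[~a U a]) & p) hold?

2

Sat(~a) = {s0, s2, s4, s7}
A[~a U a]: least fixpoint, start Z0 = Sat(a) = {s1, s3, s5, s6}, add states in Sat(~a) with every successor in Z. Already a fixed point.
Sat(A[~a U a]) = {s1, s3, s5, s6}
AG A[~a U a]: greatest fixpoint, start Z0 = {s1, s3, s5, s6}, keep only states in Sat with every successor in Z. Z1 = {s1, s3, s6}; fixed.
Sat(AG A[~a U a]) = {s1, s3, s6}
Sat((AG A[~a U a]) & p) = {s1, s3}
EG ((AG A[~a U a]) & p): greatest fixpoint, start Z0 = {s1, s3}, keep only states in Sat with some successor in Z. Already a fixed point.
Sat(EG ((AG A[~a U a]) & p)) = {s1, s3}
|Sat(EG ((AG A[~a U a]) & p))| = |{s1, s3}| = 2.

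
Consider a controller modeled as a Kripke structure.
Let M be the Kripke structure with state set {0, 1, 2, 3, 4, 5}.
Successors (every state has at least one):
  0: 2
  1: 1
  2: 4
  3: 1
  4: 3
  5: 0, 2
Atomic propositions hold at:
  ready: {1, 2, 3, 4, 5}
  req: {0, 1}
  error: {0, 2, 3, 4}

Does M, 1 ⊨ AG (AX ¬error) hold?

Yes

Sat(¬error) = {1, 5}
Sat(AX ¬error) = {s : every successor in {1, 5}} = {1, 3}
AG (AX ¬error): greatest fixpoint, start Z0 = {1, 3}, keep only states in Sat with every successor in Z. Already a fixed point.
Sat(AG (AX ¬error)) = {1, 3}
1 ∈ Sat(AG (AX ¬error)) = {1, 3}, so the formula holds at 1.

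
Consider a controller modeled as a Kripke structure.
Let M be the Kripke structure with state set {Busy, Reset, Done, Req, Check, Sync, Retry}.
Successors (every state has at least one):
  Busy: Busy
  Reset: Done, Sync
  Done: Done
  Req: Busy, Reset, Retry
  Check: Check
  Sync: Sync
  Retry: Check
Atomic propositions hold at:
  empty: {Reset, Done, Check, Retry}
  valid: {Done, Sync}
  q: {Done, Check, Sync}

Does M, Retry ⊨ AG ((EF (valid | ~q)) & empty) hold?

No

Sat(~q) = {Busy, Reset, Req, Retry}
Sat(valid | ~q) = {Busy, Reset, Done, Req, Sync, Retry}
EF (valid | ~q): least fixpoint, start Z0 = {Busy, Reset, Done, Req, Sync, Retry}, add states with some successor in Z. Already a fixed point.
Sat(EF (valid | ~q)) = {Busy, Reset, Done, Req, Sync, Retry}
Sat((EF (valid | ~q)) & empty) = {Reset, Done, Retry}
AG ((EF (valid | ~q)) & empty): greatest fixpoint, start Z0 = {Reset, Done, Retry}, keep only states in Sat with every successor in Z. Z1 = {Done}; fixed.
Sat(AG ((EF (valid | ~q)) & empty)) = {Done}
Retry ∉ Sat(AG ((EF (valid | ~q)) & empty)) = {Done}, so the formula does not hold at Retry.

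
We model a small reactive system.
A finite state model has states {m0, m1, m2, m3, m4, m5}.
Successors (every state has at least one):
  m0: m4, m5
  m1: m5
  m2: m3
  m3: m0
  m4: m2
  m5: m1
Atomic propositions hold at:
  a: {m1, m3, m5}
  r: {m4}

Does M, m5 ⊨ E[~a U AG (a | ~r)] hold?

Sat(~a) = {m0, m2, m4}
Sat(~r) = {m0, m1, m2, m3, m5}
Sat(a | ~r) = {m0, m1, m2, m3, m5}
AG (a | ~r): greatest fixpoint, start Z0 = {m0, m1, m2, m3, m5}, keep only states in Sat with every successor in Z. Z1 = {m1, m2, m3, m5}; Z2 = {m1, m2, m5}; Z3 = {m1, m5}; fixed.
Sat(AG (a | ~r)) = {m1, m5}
E[~a U AG (a | ~r)]: least fixpoint, start Z0 = Sat(AG (a | ~r)) = {m1, m5}, add states in Sat(~a) with some successor in Z. Z1 = {m0, m1, m5}; fixed.
Sat(E[~a U AG (a | ~r)]) = {m0, m1, m5}
m5 ∈ Sat(E[~a U AG (a | ~r)]) = {m0, m1, m5}, so the formula holds at m5.

Yes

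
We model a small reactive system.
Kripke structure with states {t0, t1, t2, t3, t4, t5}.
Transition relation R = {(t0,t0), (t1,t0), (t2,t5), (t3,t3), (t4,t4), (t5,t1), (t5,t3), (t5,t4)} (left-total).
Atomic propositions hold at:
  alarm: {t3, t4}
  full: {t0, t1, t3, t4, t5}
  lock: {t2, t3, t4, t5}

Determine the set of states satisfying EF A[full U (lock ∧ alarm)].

Sat(lock ∧ alarm) = {t3, t4}
A[full U (lock ∧ alarm)]: least fixpoint, start Z0 = Sat((lock ∧ alarm)) = {t3, t4}, add states in Sat(full) with every successor in Z. Already a fixed point.
Sat(A[full U (lock ∧ alarm)]) = {t3, t4}
EF A[full U (lock ∧ alarm)]: least fixpoint, start Z0 = {t3, t4}, add states with some successor in Z. Z1 = {t3, t4, t5}; Z2 = {t2, t3, t4, t5}; fixed.
Sat(EF A[full U (lock ∧ alarm)]) = {t2, t3, t4, t5}

{t2, t3, t4, t5}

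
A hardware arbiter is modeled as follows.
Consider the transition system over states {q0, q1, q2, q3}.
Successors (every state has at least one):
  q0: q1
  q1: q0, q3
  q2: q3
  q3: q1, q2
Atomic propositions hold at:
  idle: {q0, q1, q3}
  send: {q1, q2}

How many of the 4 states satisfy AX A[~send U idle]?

Sat(~send) = {q0, q3}
A[~send U idle]: least fixpoint, start Z0 = Sat(idle) = {q0, q1, q3}, add states in Sat(~send) with every successor in Z. Already a fixed point.
Sat(A[~send U idle]) = {q0, q1, q3}
Sat(AX A[~send U idle]) = {s : every successor in {q0, q1, q3}} = {q0, q1, q2}
|Sat(AX A[~send U idle])| = |{q0, q1, q2}| = 3.

3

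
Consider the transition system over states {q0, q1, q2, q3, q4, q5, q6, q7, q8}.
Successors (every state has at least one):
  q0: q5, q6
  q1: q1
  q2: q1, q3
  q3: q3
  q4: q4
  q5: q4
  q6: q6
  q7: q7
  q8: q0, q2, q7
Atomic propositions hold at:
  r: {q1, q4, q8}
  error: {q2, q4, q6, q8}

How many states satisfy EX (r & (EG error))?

EG error: greatest fixpoint, start Z0 = {q2, q4, q6, q8}, keep only states in Sat with some successor in Z. Z1 = {q4, q6, q8}; Z2 = {q4, q6}; fixed.
Sat(EG error) = {q4, q6}
Sat(r & (EG error)) = {q4}
Sat(EX (r & (EG error))) = {s : some successor in {q4}} = {q4, q5}
|Sat(EX (r & (EG error)))| = |{q4, q5}| = 2.

2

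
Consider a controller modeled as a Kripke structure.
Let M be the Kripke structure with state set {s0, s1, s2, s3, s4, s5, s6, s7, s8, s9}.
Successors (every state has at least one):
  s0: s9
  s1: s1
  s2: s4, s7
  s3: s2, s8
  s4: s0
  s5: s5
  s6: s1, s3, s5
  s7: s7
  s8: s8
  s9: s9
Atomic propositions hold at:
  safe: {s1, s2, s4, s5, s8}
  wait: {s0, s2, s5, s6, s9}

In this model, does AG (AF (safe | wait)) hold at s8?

Sat(safe | wait) = {s0, s1, s2, s4, s5, s6, s8, s9}
AF (safe | wait): least fixpoint, start Z0 = {s0, s1, s2, s4, s5, s6, s8, s9}, add states with every successor in Z. Z1 = {s0, s1, s2, s3, s4, s5, s6, s8, s9}; fixed.
Sat(AF (safe | wait)) = {s0, s1, s2, s3, s4, s5, s6, s8, s9}
AG (AF (safe | wait)): greatest fixpoint, start Z0 = {s0, s1, s2, s3, s4, s5, s6, s8, s9}, keep only states in Sat with every successor in Z. Z1 = {s0, s1, s3, s4, s5, s6, s8, s9}; Z2 = {s0, s1, s4, s5, s6, s8, s9}; Z3 = {s0, s1, s4, s5, s8, s9}; fixed.
Sat(AG (AF (safe | wait))) = {s0, s1, s4, s5, s8, s9}
s8 ∈ Sat(AG (AF (safe | wait))) = {s0, s1, s4, s5, s8, s9}, so the formula holds at s8.

Yes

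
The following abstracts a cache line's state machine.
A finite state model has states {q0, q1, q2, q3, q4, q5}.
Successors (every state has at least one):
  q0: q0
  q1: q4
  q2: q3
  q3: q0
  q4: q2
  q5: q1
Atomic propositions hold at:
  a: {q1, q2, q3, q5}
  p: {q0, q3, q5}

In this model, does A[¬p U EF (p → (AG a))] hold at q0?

Sat(¬p) = {q1, q2, q4}
AG a: greatest fixpoint, start Z0 = {q1, q2, q3, q5}, keep only states in Sat with every successor in Z. Z1 = {q2, q5}; Z2 = ∅; fixed.
Sat(AG a) = ∅
Sat(p → (AG a)) = {q1, q2, q4}
EF (p → (AG a)): least fixpoint, start Z0 = {q1, q2, q4}, add states with some successor in Z. Z1 = {q1, q2, q4, q5}; fixed.
Sat(EF (p → (AG a))) = {q1, q2, q4, q5}
A[¬p U EF (p → (AG a))]: least fixpoint, start Z0 = Sat(EF (p → (AG a))) = {q1, q2, q4, q5}, add states in Sat(¬p) with every successor in Z. Already a fixed point.
Sat(A[¬p U EF (p → (AG a))]) = {q1, q2, q4, q5}
q0 ∉ Sat(A[¬p U EF (p → (AG a))]) = {q1, q2, q4, q5}, so the formula does not hold at q0.

No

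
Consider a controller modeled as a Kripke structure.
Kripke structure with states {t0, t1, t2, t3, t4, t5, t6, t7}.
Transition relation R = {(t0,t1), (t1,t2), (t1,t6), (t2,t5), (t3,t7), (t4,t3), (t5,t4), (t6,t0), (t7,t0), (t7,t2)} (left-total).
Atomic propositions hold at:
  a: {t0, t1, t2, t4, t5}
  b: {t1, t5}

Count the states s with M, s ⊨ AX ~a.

2

Sat(~a) = {t3, t6, t7}
Sat(AX ~a) = {s : every successor in {t3, t6, t7}} = {t3, t4}
|Sat(AX ~a)| = |{t3, t4}| = 2.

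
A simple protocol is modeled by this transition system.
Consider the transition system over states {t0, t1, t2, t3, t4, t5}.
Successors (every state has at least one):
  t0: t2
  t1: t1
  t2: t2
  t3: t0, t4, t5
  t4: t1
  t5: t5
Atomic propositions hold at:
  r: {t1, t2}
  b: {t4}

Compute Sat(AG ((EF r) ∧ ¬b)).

EF r: least fixpoint, start Z0 = {t1, t2}, add states with some successor in Z. Z1 = {t0, t1, t2, t4}; Z2 = {t0, t1, t2, t3, t4}; fixed.
Sat(EF r) = {t0, t1, t2, t3, t4}
Sat(¬b) = {t0, t1, t2, t3, t5}
Sat((EF r) ∧ ¬b) = {t0, t1, t2, t3}
AG ((EF r) ∧ ¬b): greatest fixpoint, start Z0 = {t0, t1, t2, t3}, keep only states in Sat with every successor in Z. Z1 = {t0, t1, t2}; fixed.
Sat(AG ((EF r) ∧ ¬b)) = {t0, t1, t2}

{t0, t1, t2}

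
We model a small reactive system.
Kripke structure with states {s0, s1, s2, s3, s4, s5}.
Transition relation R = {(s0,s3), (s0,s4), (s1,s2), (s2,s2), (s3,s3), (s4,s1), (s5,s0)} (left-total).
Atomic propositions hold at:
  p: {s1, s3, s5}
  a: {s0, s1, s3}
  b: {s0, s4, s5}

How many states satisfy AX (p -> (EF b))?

3

EF b: least fixpoint, start Z0 = {s0, s4, s5}, add states with some successor in Z. Already a fixed point.
Sat(EF b) = {s0, s4, s5}
Sat(p -> (EF b)) = {s0, s2, s4, s5}
Sat(AX (p -> (EF b))) = {s : every successor in {s0, s2, s4, s5}} = {s1, s2, s5}
|Sat(AX (p -> (EF b)))| = |{s1, s2, s5}| = 3.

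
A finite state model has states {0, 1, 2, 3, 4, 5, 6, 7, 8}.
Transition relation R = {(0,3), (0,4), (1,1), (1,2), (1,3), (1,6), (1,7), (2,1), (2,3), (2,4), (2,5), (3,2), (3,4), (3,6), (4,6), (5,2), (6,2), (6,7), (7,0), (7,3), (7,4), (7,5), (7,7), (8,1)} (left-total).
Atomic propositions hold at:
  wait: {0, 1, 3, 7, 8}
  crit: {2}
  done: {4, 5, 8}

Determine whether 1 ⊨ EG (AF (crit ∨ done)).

No

Sat(crit ∨ done) = {2, 4, 5, 8}
AF (crit ∨ done): least fixpoint, start Z0 = {2, 4, 5, 8}, add states with every successor in Z. Already a fixed point.
Sat(AF (crit ∨ done)) = {2, 4, 5, 8}
EG (AF (crit ∨ done)): greatest fixpoint, start Z0 = {2, 4, 5, 8}, keep only states in Sat with some successor in Z. Z1 = {2, 5}; fixed.
Sat(EG (AF (crit ∨ done))) = {2, 5}
1 ∉ Sat(EG (AF (crit ∨ done))) = {2, 5}, so the formula does not hold at 1.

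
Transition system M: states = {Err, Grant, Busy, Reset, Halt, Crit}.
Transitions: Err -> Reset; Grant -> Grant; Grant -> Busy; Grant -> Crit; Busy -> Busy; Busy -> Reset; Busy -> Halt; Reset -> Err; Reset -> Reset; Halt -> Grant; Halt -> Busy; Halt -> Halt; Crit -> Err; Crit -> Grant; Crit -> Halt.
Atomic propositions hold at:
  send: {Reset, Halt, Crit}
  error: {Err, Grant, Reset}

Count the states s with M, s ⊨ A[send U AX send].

Sat(AX send) = {s : every successor in {Reset, Halt, Crit}} = {Err}
A[send U AX send]: least fixpoint, start Z0 = Sat(AX send) = {Err}, add states in Sat(send) with every successor in Z. Already a fixed point.
Sat(A[send U AX send]) = {Err}
|Sat(A[send U AX send])| = |{Err}| = 1.

1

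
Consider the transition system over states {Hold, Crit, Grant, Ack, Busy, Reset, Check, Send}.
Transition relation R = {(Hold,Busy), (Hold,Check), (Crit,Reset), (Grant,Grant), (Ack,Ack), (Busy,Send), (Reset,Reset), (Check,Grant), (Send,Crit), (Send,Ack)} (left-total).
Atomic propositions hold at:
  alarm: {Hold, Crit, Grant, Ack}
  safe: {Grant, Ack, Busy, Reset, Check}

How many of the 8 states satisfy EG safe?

EG safe: greatest fixpoint, start Z0 = {Grant, Ack, Busy, Reset, Check}, keep only states in Sat with some successor in Z. Z1 = {Grant, Ack, Reset, Check}; fixed.
Sat(EG safe) = {Grant, Ack, Reset, Check}
|Sat(EG safe)| = |{Grant, Ack, Reset, Check}| = 4.

4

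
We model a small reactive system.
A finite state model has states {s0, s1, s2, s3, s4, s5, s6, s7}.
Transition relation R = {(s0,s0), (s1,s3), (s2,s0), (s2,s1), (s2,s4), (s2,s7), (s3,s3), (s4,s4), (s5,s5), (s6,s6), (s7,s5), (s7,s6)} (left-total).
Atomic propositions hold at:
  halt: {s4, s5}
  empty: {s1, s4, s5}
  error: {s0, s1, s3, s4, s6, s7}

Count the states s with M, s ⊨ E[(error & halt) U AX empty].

2

Sat(error & halt) = {s4}
Sat(AX empty) = {s : every successor in {s1, s4, s5}} = {s4, s5}
E[(error & halt) U AX empty]: least fixpoint, start Z0 = Sat(AX empty) = {s4, s5}, add states in Sat(error & halt) with some successor in Z. Already a fixed point.
Sat(E[(error & halt) U AX empty]) = {s4, s5}
|Sat(E[(error & halt) U AX empty])| = |{s4, s5}| = 2.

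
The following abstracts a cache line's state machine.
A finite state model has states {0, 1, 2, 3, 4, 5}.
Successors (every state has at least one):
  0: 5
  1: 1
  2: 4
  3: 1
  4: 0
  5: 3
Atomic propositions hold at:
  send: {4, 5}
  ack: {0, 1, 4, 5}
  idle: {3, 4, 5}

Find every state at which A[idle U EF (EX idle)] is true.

Sat(EX idle) = {s : some successor in {3, 4, 5}} = {0, 2, 5}
EF (EX idle): least fixpoint, start Z0 = {0, 2, 5}, add states with some successor in Z. Z1 = {0, 2, 4, 5}; fixed.
Sat(EF (EX idle)) = {0, 2, 4, 5}
A[idle U EF (EX idle)]: least fixpoint, start Z0 = Sat(EF (EX idle)) = {0, 2, 4, 5}, add states in Sat(idle) with every successor in Z. Already a fixed point.
Sat(A[idle U EF (EX idle)]) = {0, 2, 4, 5}

{0, 2, 4, 5}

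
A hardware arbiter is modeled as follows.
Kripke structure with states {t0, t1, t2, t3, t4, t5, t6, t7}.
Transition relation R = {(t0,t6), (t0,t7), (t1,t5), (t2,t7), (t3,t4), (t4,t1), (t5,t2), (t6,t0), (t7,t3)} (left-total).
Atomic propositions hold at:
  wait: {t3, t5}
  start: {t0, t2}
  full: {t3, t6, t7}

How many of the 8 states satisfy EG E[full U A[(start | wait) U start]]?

2

Sat(start | wait) = {t0, t2, t3, t5}
A[(start | wait) U start]: least fixpoint, start Z0 = Sat(start) = {t0, t2}, add states in Sat(start | wait) with every successor in Z. Z1 = {t0, t2, t5}; fixed.
Sat(A[(start | wait) U start]) = {t0, t2, t5}
E[full U A[(start | wait) U start]]: least fixpoint, start Z0 = Sat(A[(start | wait) U start]) = {t0, t2, t5}, add states in Sat(full) with some successor in Z. Z1 = {t0, t2, t5, t6}; fixed.
Sat(E[full U A[(start | wait) U start]]) = {t0, t2, t5, t6}
EG E[full U A[(start | wait) U start]]: greatest fixpoint, start Z0 = {t0, t2, t5, t6}, keep only states in Sat with some successor in Z. Z1 = {t0, t5, t6}; Z2 = {t0, t6}; fixed.
Sat(EG E[full U A[(start | wait) U start]]) = {t0, t6}
|Sat(EG E[full U A[(start | wait) U start]])| = |{t0, t6}| = 2.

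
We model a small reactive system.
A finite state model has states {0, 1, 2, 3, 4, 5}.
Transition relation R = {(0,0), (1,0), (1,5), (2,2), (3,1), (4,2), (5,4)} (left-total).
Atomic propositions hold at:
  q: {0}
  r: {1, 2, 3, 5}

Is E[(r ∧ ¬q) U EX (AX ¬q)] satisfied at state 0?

No

Sat(¬q) = {1, 2, 3, 4, 5}
Sat(r ∧ ¬q) = {1, 2, 3, 5}
Sat(AX ¬q) = {s : every successor in {1, 2, 3, 4, 5}} = {2, 3, 4, 5}
Sat(EX (AX ¬q)) = {s : some successor in {2, 3, 4, 5}} = {1, 2, 4, 5}
E[(r ∧ ¬q) U EX (AX ¬q)]: least fixpoint, start Z0 = Sat(EX (AX ¬q)) = {1, 2, 4, 5}, add states in Sat(r ∧ ¬q) with some successor in Z. Z1 = {1, 2, 3, 4, 5}; fixed.
Sat(E[(r ∧ ¬q) U EX (AX ¬q)]) = {1, 2, 3, 4, 5}
0 ∉ Sat(E[(r ∧ ¬q) U EX (AX ¬q)]) = {1, 2, 3, 4, 5}, so the formula does not hold at 0.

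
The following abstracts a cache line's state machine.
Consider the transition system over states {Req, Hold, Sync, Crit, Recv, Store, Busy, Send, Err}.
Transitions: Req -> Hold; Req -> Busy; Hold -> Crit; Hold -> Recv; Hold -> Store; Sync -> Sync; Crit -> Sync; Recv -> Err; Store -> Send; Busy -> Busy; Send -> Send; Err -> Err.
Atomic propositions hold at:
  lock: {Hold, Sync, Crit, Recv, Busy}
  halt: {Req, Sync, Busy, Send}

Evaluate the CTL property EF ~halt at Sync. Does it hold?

Sat(~halt) = {Hold, Crit, Recv, Store, Err}
EF ~halt: least fixpoint, start Z0 = {Hold, Crit, Recv, Store, Err}, add states with some successor in Z. Z1 = {Req, Hold, Crit, Recv, Store, Err}; fixed.
Sat(EF ~halt) = {Req, Hold, Crit, Recv, Store, Err}
Sync ∉ Sat(EF ~halt) = {Req, Hold, Crit, Recv, Store, Err}, so the formula does not hold at Sync.

No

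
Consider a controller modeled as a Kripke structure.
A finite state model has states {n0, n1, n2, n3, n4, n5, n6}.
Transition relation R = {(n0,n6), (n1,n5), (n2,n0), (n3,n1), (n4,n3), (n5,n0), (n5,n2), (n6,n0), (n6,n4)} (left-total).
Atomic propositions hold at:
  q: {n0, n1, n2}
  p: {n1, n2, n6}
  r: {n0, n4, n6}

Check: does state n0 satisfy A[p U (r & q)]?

Yes

Sat(r & q) = {n0}
A[p U (r & q)]: least fixpoint, start Z0 = Sat((r & q)) = {n0}, add states in Sat(p) with every successor in Z. Z1 = {n0, n2}; fixed.
Sat(A[p U (r & q)]) = {n0, n2}
n0 ∈ Sat(A[p U (r & q)]) = {n0, n2}, so the formula holds at n0.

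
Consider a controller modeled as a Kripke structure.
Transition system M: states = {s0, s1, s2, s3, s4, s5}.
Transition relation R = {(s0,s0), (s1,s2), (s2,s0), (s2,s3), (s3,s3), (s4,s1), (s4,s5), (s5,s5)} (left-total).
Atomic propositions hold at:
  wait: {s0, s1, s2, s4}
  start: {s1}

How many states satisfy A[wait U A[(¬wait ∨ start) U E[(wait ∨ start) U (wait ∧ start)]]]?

Sat(¬wait) = {s3, s5}
Sat(¬wait ∨ start) = {s1, s3, s5}
Sat(wait ∨ start) = {s0, s1, s2, s4}
Sat(wait ∧ start) = {s1}
E[(wait ∨ start) U (wait ∧ start)]: least fixpoint, start Z0 = Sat((wait ∧ start)) = {s1}, add states in Sat(wait ∨ start) with some successor in Z. Z1 = {s1, s4}; fixed.
Sat(E[(wait ∨ start) U (wait ∧ start)]) = {s1, s4}
A[(¬wait ∨ start) U E[(wait ∨ start) U (wait ∧ start)]]: least fixpoint, start Z0 = Sat(E[(wait ∨ start) U (wait ∧ start)]) = {s1, s4}, add states in Sat(¬wait ∨ start) with every successor in Z. Already a fixed point.
Sat(A[(¬wait ∨ start) U E[(wait ∨ start) U (wait ∧ start)]]) = {s1, s4}
A[wait U A[(¬wait ∨ start) U E[(wait ∨ start) U (wait ∧ start)]]]: least fixpoint, start Z0 = Sat(A[(¬wait ∨ start) U E[(wait ∨ start) U (wait ∧ start)]]) = {s1, s4}, add states in Sat(wait) with every successor in Z. Already a fixed point.
Sat(A[wait U A[(¬wait ∨ start) U E[(wait ∨ start) U (wait ∧ start)]]]) = {s1, s4}
|Sat(A[wait U A[(¬wait ∨ start) U E[(wait ∨ start) U (wait ∧ start)]]])| = |{s1, s4}| = 2.

2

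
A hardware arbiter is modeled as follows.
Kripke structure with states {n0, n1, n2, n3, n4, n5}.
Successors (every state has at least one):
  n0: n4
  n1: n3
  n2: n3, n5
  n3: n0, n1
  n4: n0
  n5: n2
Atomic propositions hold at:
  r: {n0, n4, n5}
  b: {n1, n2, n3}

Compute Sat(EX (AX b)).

Sat(AX b) = {s : every successor in {n1, n2, n3}} = {n1, n5}
Sat(EX (AX b)) = {s : some successor in {n1, n5}} = {n2, n3}

{n2, n3}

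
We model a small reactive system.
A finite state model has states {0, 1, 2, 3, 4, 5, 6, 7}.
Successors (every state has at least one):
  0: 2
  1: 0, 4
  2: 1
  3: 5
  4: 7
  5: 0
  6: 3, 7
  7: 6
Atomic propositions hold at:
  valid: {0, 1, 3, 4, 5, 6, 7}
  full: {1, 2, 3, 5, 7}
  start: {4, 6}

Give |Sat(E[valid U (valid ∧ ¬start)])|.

Sat(¬start) = {0, 1, 2, 3, 5, 7}
Sat(valid ∧ ¬start) = {0, 1, 3, 5, 7}
E[valid U (valid ∧ ¬start)]: least fixpoint, start Z0 = Sat((valid ∧ ¬start)) = {0, 1, 3, 5, 7}, add states in Sat(valid) with some successor in Z. Z1 = {0, 1, 3, 4, 5, 6, 7}; fixed.
Sat(E[valid U (valid ∧ ¬start)]) = {0, 1, 3, 4, 5, 6, 7}
|Sat(E[valid U (valid ∧ ¬start)])| = |{0, 1, 3, 4, 5, 6, 7}| = 7.

7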